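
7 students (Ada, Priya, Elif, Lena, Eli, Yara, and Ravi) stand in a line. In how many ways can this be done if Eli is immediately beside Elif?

Glue Eli and Elif into one block (2 internal orders), leaving 6 units to arrange in a row.
So the count is 2·(6)! = 1440.

1440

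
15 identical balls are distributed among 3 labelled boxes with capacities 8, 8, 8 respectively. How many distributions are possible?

52

Without the upper bounds there are C(17,2) = 136 ways to split 15 among 3 boxes.
Subtract solutions that violate a single cap (substitute x_i' = x_i − (cap_i+1)): x_1 ≥ 9 gives C(8,2) = 28; x_2 ≥ 9 gives C(8,2) = 28; x_3 ≥ 9 gives C(8,2) = 28. Together 84.
No two caps can be exceeded simultaneously, so the pair terms are all 0.
By inclusion–exclusion the count is 136 − 84 + 0 = 52.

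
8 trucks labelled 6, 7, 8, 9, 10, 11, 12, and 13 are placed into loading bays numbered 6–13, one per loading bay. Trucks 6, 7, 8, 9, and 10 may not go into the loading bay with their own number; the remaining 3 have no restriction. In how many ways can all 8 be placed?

Let Aᵢ (for 6 ≤ i ≤ 10) be the placements that put truck i in its forbidden loading bay. Any j of these fix j positions, leaving (8−j)! ways to fill the rest, and there are C(5,j) ways to pick which j.
By inclusion–exclusion, the number of valid placements is Σ_{j=0}^{5} (−1)^j C(5,j)·(8−j)!.
Computing: 40320 − 25200 + 7200 − 1200 + 120 − 6 = 21234.

21234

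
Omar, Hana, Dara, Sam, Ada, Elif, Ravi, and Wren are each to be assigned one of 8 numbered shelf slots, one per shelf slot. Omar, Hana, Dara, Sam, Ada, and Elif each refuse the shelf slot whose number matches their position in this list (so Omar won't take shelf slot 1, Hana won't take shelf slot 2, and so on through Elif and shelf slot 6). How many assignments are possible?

18806

Let Aᵢ (for 1 ≤ i ≤ 6) be the placements that put person i in their forbidden shelf slot. Any j of these fix j positions, leaving (8−j)! ways to fill the rest, and there are C(6,j) ways to pick which j.
By inclusion–exclusion, the number of valid placements is Σ_{j=0}^{6} (−1)^j C(6,j)·(8−j)!.
Computing: 40320 − 30240 + 10800 − 2400 + 360 − 36 + 2 = 18806.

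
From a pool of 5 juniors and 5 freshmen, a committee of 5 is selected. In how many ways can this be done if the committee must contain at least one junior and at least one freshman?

250

Unrestricted: C(10,5) = 252 ways to pick any 5 of the 10.
Selections missing a whole group: no juniors → C(5,5) = 1; no freshmen → C(5,5) = 1.
Both groups omitted at once is impossible, so 252 − 2 = 250.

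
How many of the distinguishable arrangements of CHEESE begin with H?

20

With the first slot taken by H, it remains to arrange the other 5 letters (CEESE).
Those 5 letters have E appearing 3 times, giving (5)!/(3!) = 20.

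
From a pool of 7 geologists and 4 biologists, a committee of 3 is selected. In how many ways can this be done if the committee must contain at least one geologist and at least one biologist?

Unrestricted: C(11,3) = 165 ways to pick any 3 of the 11.
Selections missing a whole group: no geologists → C(4,3) = 4; no biologists → C(7,3) = 35.
Both groups omitted at once is impossible, so 165 − 39 = 126.

126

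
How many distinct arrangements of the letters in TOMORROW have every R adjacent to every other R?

840

Treat the 2 copies of R as a single block. The multiset to arrange is then {RR, M, O, O, O, T, W}, 7 items in all.
That gives (7)!/(3!) = 840 arrangements.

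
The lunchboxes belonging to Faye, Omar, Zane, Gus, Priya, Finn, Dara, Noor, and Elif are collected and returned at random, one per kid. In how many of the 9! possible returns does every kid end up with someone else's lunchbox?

Count assignments avoiding every fixed point. For any j of the 9 kids fixed to their own lunchbox, the other 9−j can be arranged in (9−j)! ways.
By inclusion–exclusion this is Σ_{j=0}^{9} (−1)^j C(9,j)·(9−j)!.
Computing: 362880 − 362880 + 181440 − 60480 + 15120 − 3024 + 504 − 72 + 9 − 1 = 133496.

133496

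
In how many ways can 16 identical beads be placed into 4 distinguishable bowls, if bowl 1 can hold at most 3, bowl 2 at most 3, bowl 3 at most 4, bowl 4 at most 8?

10

Without the upper bounds there are C(19,3) = 969 ways to split 16 among 4 bowls.
Subtract solutions that violate a single cap (substitute x_i' = x_i − (cap_i+1)): x_1 ≥ 4 gives C(15,3) = 455; x_2 ≥ 4 gives C(15,3) = 455; x_3 ≥ 5 gives C(14,3) = 364; x_4 ≥ 9 gives C(10,3) = 120. Together 1394.
Add back pairs where two caps are both exceeded: 165 + 120 + 20 + 120 + 20 + 10 = 455.
Subtract triples: 20 + 0 + 0 + 0 = 20.
By inclusion–exclusion the count is 969 − 1394 + 455 − 20 = 10.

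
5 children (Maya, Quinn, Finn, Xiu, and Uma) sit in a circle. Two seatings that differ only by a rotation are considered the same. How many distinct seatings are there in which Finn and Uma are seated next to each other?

12

Treat {Finn, Uma} as one unit (2 internal orders) and seat the resulting 4 units around the table: (3)! circular arrangements.
So 2 × (3)! = 2 × 6 = 12.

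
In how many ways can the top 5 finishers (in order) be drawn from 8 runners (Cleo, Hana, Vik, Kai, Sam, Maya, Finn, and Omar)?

6720

There are 8 choices for 1st place, 7 for 2nd, and so on down to 4 for position 5.
That gives 8 × 7 × 6 × 5 × 4 = 6720.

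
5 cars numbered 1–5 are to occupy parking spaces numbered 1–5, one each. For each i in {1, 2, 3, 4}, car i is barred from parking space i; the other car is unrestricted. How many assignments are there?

53

Let Aᵢ (for 1 ≤ i ≤ 4) be the placements that put car i in its forbidden parking space. Any j of these fix j positions, leaving (5−j)! ways to fill the rest, and there are C(4,j) ways to pick which j.
By inclusion–exclusion, the number of valid placements is Σ_{j=0}^{4} (−1)^j C(4,j)·(5−j)!.
Computing: 120 − 96 + 36 − 8 + 1 = 53.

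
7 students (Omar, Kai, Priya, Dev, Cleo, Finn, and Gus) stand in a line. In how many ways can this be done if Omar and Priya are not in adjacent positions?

3600

There are 7! = 5040 arrangements in all. If Omar and Priya are adjacent, merging them into one block gives 2·(6)! = 1440 arrangements.
So 5040 − 1440 = 3600 arrangements keep them apart.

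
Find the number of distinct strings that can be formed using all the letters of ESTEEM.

The 6 letters of ESTEEM have repeats: E appearing 3 times.
The number of distinct arrangements is 6!/(3!) = 720/6 = 120.

120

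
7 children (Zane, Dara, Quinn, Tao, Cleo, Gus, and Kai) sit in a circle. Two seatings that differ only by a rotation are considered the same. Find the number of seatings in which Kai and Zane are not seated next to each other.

480

Without the restriction there are (6)! = 720 seatings.
Those with Kai next to Zane: fuse the pair into one unit and seat 6 units around a circle — 2·(5)! = 240.
Subtracting, 720 − 240 = 480.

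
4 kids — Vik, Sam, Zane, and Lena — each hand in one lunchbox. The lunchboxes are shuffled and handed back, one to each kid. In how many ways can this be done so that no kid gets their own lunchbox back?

9

Count assignments avoiding every fixed point. For any j of the 4 kids fixed to their own lunchbox, the other 4−j can be arranged in (4−j)! ways.
By inclusion–exclusion this is Σ_{j=0}^{4} (−1)^j C(4,j)·(4−j)!.
Computing: 24 − 24 + 12 − 4 + 1 = 9.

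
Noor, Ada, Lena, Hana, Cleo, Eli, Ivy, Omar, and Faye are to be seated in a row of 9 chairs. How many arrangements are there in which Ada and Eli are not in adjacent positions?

282240

There are 9! = 362880 arrangements in all. If Ada and Eli are adjacent, merging them into one block gives 2·(8)! = 80640 arrangements.
Complementary counting: 362880 − 80640 = 282240.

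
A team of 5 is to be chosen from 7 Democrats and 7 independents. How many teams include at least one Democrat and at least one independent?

1960

With no constraint there are C(14,5) = 2002 possible selections.
Selections missing a whole group: no Democrats → C(7,5) = 21; no independents → C(7,5) = 21.
Both groups omitted at once is impossible, so 2002 − 42 = 1960.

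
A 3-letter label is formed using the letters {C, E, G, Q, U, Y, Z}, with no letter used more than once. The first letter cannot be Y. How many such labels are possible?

180

The first letter has 7−1 = 6 choices (anything except Y).
The remaining 2 letters are filled from the other 6 symbols without repetition: 6 × 5 = 30.
Total: 6 × 30 = 180.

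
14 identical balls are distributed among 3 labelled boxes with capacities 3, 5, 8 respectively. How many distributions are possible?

6

By stars and bars, unrestricted non-negative solutions to x_1+…+x_3 = 14 number C(14+2,2) = 120.
Subtract solutions that violate a single cap (substitute x_i' = x_i − (cap_i+1)): x_1 ≥ 4 gives C(12,2) = 66; x_2 ≥ 6 gives C(10,2) = 45; x_3 ≥ 9 gives C(7,2) = 21. Together 132.
Add back pairs where two caps are both exceeded: 15 + 3 + 0 = 18.
By inclusion–exclusion the count is 120 − 132 + 18 = 6.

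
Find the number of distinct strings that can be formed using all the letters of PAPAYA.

PAPAYA has 6 letters with A appearing 3 times and P appearing twice.
Dividing 6! = 720 by 3!·2! = 12 for the repeated letters gives 60.

60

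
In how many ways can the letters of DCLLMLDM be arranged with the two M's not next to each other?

Total arrangements of DCLLMLDM: 8!/(3!·2!·2!) = 1680.
Arrangements with the M's together: treat MM as one letter, giving (7)!/(3!·2!) = 420.
Hence 1680 − 420 = 1260.

1260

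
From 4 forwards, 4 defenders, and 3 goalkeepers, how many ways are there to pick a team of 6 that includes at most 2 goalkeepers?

406

Split by how many goalkeepers are chosen (0 through 2).
Sum: C(3,0)·C(8,6) + C(3,1)·C(8,5) + C(3,2)·C(8,4) = 28 + 168 + 210 = 406.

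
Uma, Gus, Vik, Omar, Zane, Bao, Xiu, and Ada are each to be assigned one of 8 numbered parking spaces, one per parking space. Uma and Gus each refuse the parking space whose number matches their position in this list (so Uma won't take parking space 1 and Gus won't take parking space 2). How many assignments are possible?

Let Aᵢ (for i ∈ {1, 2}) be the placements that put person i in their forbidden parking space. Any j of these fix j positions, leaving (8−j)! ways to fill the rest, and there are C(2,j) ways to pick which j.
By inclusion–exclusion, the number of valid placements is Σ_{j=0}^{2} (−1)^j C(2,j)·(8−j)!.
Computing: 40320 − 10080 + 720 = 30960.

30960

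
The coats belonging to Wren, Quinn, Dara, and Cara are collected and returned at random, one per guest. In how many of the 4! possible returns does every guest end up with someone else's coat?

Let Aᵢ be the assignments in which guest i gets their own coat. We want the size of the complement of A₁∪…∪A_4.
By inclusion–exclusion this is Σ_{j=0}^{4} (−1)^j C(4,j)·(4−j)!.
Computing: 24 − 24 + 12 − 4 + 1 = 9.

9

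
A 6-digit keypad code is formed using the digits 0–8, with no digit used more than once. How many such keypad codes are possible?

This is a permutation of 6 out of 9: P(9,6) = 9!/3!.
9 × 8 × 7 × 6 × 5 × 4 = 60480.

60480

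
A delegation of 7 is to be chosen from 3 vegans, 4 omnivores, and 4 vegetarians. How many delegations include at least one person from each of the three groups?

320

With no constraint there are C(11,7) = 330 possible selections.
Selections missing a whole group: no vegans → C(8,7) = 8; no omnivores → C(7,7) = 1; no vegetarians → C(7,7) = 1.
Add back selections omitting two groups (i.e. drawn from a single group): C(3,7) + C(4,7) + C(4,7) = 0.
By inclusion–exclusion: 330 − 10 + 0 = 320.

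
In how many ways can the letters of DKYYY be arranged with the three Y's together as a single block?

6

Treat the 3 copies of Y as a single block. The multiset to arrange is then {YYY, D, K}, 3 items in all.
All 3 items are distinct, so there are (3)! = 6 arrangements.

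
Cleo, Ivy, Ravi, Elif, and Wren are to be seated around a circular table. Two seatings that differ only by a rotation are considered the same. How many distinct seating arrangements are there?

24

Seat Cleo anywhere (absorbing the rotational symmetry), then permute the other 4: (4)! = 24.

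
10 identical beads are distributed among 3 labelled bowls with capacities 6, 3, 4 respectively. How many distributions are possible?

10

Without the upper bounds there are C(12,2) = 66 ways to split 10 among 3 bowls.
Subtract solutions that violate a single cap (substitute x_i' = x_i − (cap_i+1)): x_1 ≥ 7 gives C(5,2) = 10; x_2 ≥ 4 gives C(8,2) = 28; x_3 ≥ 5 gives C(7,2) = 21. Together 59.
Add back pairs where two caps are both exceeded: 0 + 0 + 3 = 3.
By inclusion–exclusion the count is 66 − 59 + 3 = 10.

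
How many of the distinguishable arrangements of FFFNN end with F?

With the last slot taken by F, it remains to arrange the other 4 letters (FFNN).
Those 4 letters have F appearing twice and N appearing twice, giving (4)!/(2!·2!) = 6.

6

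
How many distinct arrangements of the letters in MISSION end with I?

With the last slot taken by I, it remains to arrange the other 6 letters (MSSION).
Those 6 letters have S appearing twice, giving (6)!/(2!) = 360.

360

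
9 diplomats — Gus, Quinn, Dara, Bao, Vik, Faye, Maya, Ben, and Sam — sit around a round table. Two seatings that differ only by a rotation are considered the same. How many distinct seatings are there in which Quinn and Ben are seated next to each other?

Treat {Quinn, Ben} as one unit (2 internal orders) and seat the resulting 8 units around the table: (7)! circular arrangements.
So 2 × (7)! = 2 × 5040 = 10080.

10080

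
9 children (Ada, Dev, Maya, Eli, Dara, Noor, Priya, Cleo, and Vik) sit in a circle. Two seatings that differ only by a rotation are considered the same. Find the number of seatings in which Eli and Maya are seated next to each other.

10080

Glue Eli and Maya into a block (2 internal orders). Seating 8 units around a circle gives (7)! arrangements.
So 2 × (7)! = 2 × 5040 = 10080.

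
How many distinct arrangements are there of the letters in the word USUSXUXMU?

3780

USUSXUXMU has 9 letters with S appearing twice, U appearing 4 times, and X appearing twice.
So there are 9! / (4!·2!·2!) = 3780 distinguishable arrangements.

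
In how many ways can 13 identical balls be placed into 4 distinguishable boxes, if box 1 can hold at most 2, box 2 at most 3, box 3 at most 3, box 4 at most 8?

By stars and bars, unrestricted non-negative solutions to x_1+…+x_4 = 13 number C(13+3,3) = 560.
Subtract solutions that violate a single cap (substitute x_i' = x_i − (cap_i+1)): x_1 ≥ 3 gives C(13,3) = 286; x_2 ≥ 4 gives C(12,3) = 220; x_3 ≥ 4 gives C(12,3) = 220; x_4 ≥ 9 gives C(7,3) = 35. Together 761.
Add back pairs where two caps are both exceeded: 84 + 84 + 4 + 56 + 1 + 1 = 230.
Subtract triples: 10 + 0 + 0 + 0 = 10.
By inclusion–exclusion the count is 560 − 761 + 230 − 10 = 19.

19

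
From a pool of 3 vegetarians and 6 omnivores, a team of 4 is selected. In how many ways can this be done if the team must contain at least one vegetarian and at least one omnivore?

111

Unrestricted: C(9,4) = 126 ways to pick any 4 of the 9.
Selections missing a whole group: no vegetarians → C(6,4) = 15; no omnivores → C(3,4) = 0.
Both groups omitted at once is impossible, so 126 − 15 = 111.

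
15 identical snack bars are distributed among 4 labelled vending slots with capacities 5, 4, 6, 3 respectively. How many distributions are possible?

20

Without the upper bounds there are C(18,3) = 816 ways to split 15 among 4 vending slots.
Subtract solutions that violate a single cap (substitute x_i' = x_i − (cap_i+1)): x_1 ≥ 6 gives C(12,3) = 220; x_2 ≥ 5 gives C(13,3) = 286; x_3 ≥ 7 gives C(11,3) = 165; x_4 ≥ 4 gives C(14,3) = 364. Together 1035.
Add back pairs where two caps are both exceeded: 35 + 10 + 56 + 20 + 84 + 35 = 240.
Subtract triples: 0 + 1 + 0 + 0 = 1.
By inclusion–exclusion the count is 816 − 1035 + 240 − 1 = 20.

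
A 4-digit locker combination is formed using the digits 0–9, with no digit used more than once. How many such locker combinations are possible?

5040

This is a permutation of 4 out of 10: P(10,4) = 10!/6!.
That product is 10 × 9 × 8 × 7 = 5040.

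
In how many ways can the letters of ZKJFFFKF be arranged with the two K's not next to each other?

There are 8!/(4!·2!) = 840 arrangements of ZKJFFFKF in total.
If the two K's are adjacent, glue them into one block, leaving 7 items to arrange: (7)!/(4!) = 210 ways.
Subtracting, 840 − 210 = 630 arrangements keep the K's apart.

630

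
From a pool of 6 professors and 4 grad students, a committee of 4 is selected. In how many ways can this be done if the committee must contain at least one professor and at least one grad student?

Total 4-person selections from all 10: C(10,4) = 210.
Subtract selections that omit an entire group: no professors → C(4,4) = 1; no grad students → C(6,4) = 15.
Both groups omitted at once is impossible, so 210 − 16 = 194.

194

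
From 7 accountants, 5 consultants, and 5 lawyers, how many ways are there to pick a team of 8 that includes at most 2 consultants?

Split by how many consultants are chosen (0 through 2).
Sum: C(5,0)·C(12,8) + C(5,1)·C(12,7) + C(5,2)·C(12,6) = 495 + 3960 + 9240 = 13695.

13695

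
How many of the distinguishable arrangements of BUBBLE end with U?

With the last slot taken by U, it remains to arrange the other 5 letters (BBBLE).
Those 5 letters have B appearing 3 times, giving (5)!/(3!) = 20.

20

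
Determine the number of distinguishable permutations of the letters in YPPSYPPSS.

1260

Letter multiplicities in YPPSYPPSS: P×4, S×3, Y×2.
So there are 9! / (4!·3!·2!) = 1260 distinguishable arrangements.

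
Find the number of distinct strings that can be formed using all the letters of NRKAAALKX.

The 9 letters of NRKAAALKX have repeats: A appearing 3 times and K appearing twice.
So there are 9! / (3!·2!) = 30240 distinguishable arrangements.

30240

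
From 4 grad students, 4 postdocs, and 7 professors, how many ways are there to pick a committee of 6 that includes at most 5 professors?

Split by how many professors are chosen (0 through 5).
Sum: C(7,0)·C(8,6) + C(7,1)·C(8,5) + C(7,2)·C(8,4) + C(7,3)·C(8,3) + C(7,4)·C(8,2) + C(7,5)·C(8,1) = 28 + 392 + 1470 + 1960 + 980 + 168 = 4998.

4998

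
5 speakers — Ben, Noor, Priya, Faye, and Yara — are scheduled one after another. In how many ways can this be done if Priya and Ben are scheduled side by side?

Treat {Priya, Ben} as a single unit. There are 4 units to order, and the pair itself can be ordered 2 ways.
So the count is 2·(4)! = 48.

48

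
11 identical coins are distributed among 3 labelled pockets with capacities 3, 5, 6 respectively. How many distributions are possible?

10

Without the upper bounds there are C(13,2) = 78 ways to split 11 among 3 pockets.
Subtract solutions that violate a single cap (substitute x_i' = x_i − (cap_i+1)): x_1 ≥ 4 gives C(9,2) = 36; x_2 ≥ 6 gives C(7,2) = 21; x_3 ≥ 7 gives C(6,2) = 15. Together 72.
Add back pairs where two caps are both exceeded: 3 + 1 + 0 = 4.
By inclusion–exclusion the count is 78 − 72 + 4 = 10.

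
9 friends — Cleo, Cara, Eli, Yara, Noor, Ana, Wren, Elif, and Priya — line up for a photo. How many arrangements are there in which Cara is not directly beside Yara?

282240

There are 9! = 362880 arrangements in all. If Cara and Yara are adjacent, merging them into one block gives 2·(8)! = 80640 arrangements.
Complementary counting: 362880 − 80640 = 282240.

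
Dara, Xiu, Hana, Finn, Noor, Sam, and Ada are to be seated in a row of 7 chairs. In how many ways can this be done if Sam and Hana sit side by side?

1440

Glue Sam and Hana into one block (2 internal orders), leaving 6 units to arrange in a row.
So the count is 2·(6)! = 1440.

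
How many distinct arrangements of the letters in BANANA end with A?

Fix A in the last position and arrange the remaining 5 letters.
Those 5 letters have A appearing twice and N appearing twice, giving (5)!/(2!·2!) = 30.

30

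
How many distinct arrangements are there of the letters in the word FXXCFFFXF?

504

Letter multiplicities in FXXCFFFXF: C×1, F×5, X×3.
So there are 9! / (5!·3!) = 504 distinguishable arrangements.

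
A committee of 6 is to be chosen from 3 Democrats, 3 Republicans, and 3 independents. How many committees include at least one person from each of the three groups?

81

With no constraint there are C(9,6) = 84 possible selections.
Selections missing a whole group: no Democrats → C(6,6) = 1; no Republicans → C(6,6) = 1; no independents → C(6,6) = 1.
Add back selections omitting two groups (i.e. drawn from a single group): C(3,6) + C(3,6) + C(3,6) = 0.
By inclusion–exclusion: 84 − 3 + 0 = 81.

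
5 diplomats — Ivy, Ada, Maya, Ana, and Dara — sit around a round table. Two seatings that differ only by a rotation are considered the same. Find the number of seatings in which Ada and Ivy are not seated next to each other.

All circular seatings of 5 people number (4)! = 24.
Seatings with Ada beside Ivy: treat them as a block with 2 internal orders, giving 2 × (3)! = 12.
Subtracting, 24 − 12 = 12.

12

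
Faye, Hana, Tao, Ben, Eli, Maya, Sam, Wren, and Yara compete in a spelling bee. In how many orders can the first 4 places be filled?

3024

There are 9 choices for 1st place, 8 for 2nd, and so on down to 6 for position 4.
That gives 9 × 8 × 7 × 6 = 3024.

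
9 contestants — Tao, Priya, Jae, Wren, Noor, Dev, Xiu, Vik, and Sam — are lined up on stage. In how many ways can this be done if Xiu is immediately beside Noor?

Treat {Xiu, Noor} as a single unit. There are 8 units to order, and the pair itself can be ordered 2 ways.
So the count is 2·(8)! = 80640.

80640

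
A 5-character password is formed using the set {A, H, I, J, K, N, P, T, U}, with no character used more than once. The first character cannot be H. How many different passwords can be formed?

13440

The first character has 9−1 = 8 choices (anything except H).
The remaining 4 characters are filled from the other 8 symbols without repetition: 8 × 7 × 6 × 5 = 1680.
Total: 8 × 1680 = 13440.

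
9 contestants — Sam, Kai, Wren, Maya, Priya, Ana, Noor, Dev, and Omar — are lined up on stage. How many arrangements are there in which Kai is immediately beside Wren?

80640

Treat {Kai, Wren} as a single unit. There are 8 units to order, and the pair itself can be ordered 2 ways.
That gives 2 × 8! = 2 × 40320 = 80640.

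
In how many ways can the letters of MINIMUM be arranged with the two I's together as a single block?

Treat the 2 copies of I as a single block. The multiset to arrange is then {II, M, M, M, N, U}, 6 items in all.
That gives (6)!/(3!) = 120 arrangements.

120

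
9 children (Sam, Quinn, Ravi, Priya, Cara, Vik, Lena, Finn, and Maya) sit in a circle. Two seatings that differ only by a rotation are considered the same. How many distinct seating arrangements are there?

40320

Seat Sam anywhere (absorbing the rotational symmetry), then permute the other 8: (8)! = 40320.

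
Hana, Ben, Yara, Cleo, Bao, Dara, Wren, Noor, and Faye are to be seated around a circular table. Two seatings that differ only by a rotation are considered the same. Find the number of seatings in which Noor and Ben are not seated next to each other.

All circular seatings of 9 people number (8)! = 40320.
Seatings with Noor beside Ben: treat them as a block with 2 internal orders, giving 2 × (7)! = 10080.
Subtracting, 40320 − 10080 = 30240.

30240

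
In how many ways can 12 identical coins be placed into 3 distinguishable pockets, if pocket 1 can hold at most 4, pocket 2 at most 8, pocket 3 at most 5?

20

Without the upper bounds there are C(14,2) = 91 ways to split 12 among 3 pockets.
Subtract solutions that violate a single cap (substitute x_i' = x_i − (cap_i+1)): x_1 ≥ 5 gives C(9,2) = 36; x_2 ≥ 9 gives C(5,2) = 10; x_3 ≥ 6 gives C(8,2) = 28. Together 74.
Add back pairs where two caps are both exceeded: 0 + 3 + 0 = 3.
By inclusion–exclusion the count is 91 − 74 + 3 = 20.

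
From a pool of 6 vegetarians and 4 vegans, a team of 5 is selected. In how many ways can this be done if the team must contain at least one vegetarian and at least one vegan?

Total 5-person selections from all 10: C(10,5) = 252.
Selections missing a whole group: no vegetarians → C(4,5) = 0; no vegans → C(6,5) = 6.
Both groups omitted at once is impossible, so 252 − 6 = 246.

246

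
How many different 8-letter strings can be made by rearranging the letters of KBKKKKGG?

168

The 8 letters of KBKKKKGG have repeats: G appearing twice and K appearing 5 times.
Dividing 8! = 40320 by 5!·2! = 240 for the repeated letters gives 168.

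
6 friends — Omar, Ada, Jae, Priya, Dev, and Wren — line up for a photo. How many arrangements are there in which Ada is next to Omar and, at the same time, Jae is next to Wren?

96

Treat {Ada,Omar} as one block (2 orders) and {Jae,Wren} as another (2 orders).
That leaves 4 units to arrange: 2 × 2 × 4! = 4 × 24 = 96.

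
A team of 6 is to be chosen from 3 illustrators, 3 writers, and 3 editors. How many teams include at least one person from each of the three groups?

Total 6-person selections from all 9: C(9,6) = 84.
Subtract selections that omit an entire group: no illustrators → C(6,6) = 1; no writers → C(6,6) = 1; no editors → C(6,6) = 1.
Add back selections omitting two groups (i.e. drawn from a single group): C(3,6) + C(3,6) + C(3,6) = 0.
By inclusion–exclusion: 84 − 3 + 0 = 81.

81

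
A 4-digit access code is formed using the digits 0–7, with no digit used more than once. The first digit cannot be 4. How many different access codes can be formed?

1470

The first digit has 8−1 = 7 choices (anything except 4).
The remaining 3 digits are filled from the other 7 symbols without repetition: 7 × 6 × 5 = 210.
Total: 7 × 210 = 1470.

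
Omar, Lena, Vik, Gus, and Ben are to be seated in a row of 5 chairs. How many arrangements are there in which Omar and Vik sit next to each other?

Place the 3 others and the Omar-Vik pair as 4 objects in a line; the pair has 2 internal arrangements.
That gives 2 × 4! = 2 × 24 = 48.

48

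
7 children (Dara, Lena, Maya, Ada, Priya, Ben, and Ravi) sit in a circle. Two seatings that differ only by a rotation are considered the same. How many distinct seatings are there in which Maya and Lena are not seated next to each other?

Without the restriction there are (6)! = 720 seatings.
Seatings with Maya beside Lena: treat them as a block with 2 internal orders, giving 2 × (5)! = 240.
Subtracting, 720 − 240 = 480.

480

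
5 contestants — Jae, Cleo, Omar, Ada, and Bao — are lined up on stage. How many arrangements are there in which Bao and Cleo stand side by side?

Place the 3 others and the Bao-Cleo pair as 4 objects in a line; the pair has 2 internal arrangements.
So the count is 2·(4)! = 48.

48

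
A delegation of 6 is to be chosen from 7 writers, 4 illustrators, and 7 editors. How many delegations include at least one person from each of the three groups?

Unrestricted: C(18,6) = 18564 ways to pick any 6 of the 18.
Selections missing a whole group: no writers → C(11,6) = 462; no illustrators → C(14,6) = 3003; no editors → C(11,6) = 462.
Add back selections omitting two groups (i.e. drawn from a single group): C(7,6) + C(4,6) + C(7,6) = 14.
By inclusion–exclusion: 18564 − 3927 + 14 = 14651.

14651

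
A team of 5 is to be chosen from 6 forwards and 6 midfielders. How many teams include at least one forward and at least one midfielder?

780

Total 5-person selections from all 12: C(12,5) = 792.
Subtract selections that omit an entire group: no forwards → C(6,5) = 6; no midfielders → C(6,5) = 6.
Both groups omitted at once is impossible, so 792 − 12 = 780.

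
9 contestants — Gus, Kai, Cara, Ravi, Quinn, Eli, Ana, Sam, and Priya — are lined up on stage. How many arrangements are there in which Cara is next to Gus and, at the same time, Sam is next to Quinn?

Treat {Cara,Gus} as one block (2 orders) and {Sam,Quinn} as another (2 orders).
That leaves 7 units to arrange: 2 × 2 × 7! = 4 × 5040 = 20160.

20160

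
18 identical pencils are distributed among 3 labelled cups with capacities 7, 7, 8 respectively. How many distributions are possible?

Ignoring the caps, the number of non-negative solutions to x_1+…+x_3 = 18 is C(20,2) = 190.
Subtract solutions that violate a single cap (substitute x_i' = x_i − (cap_i+1)): x_1 ≥ 8 gives C(12,2) = 66; x_2 ≥ 8 gives C(12,2) = 66; x_3 ≥ 9 gives C(11,2) = 55. Together 187.
Add back pairs where two caps are both exceeded: 6 + 3 + 3 = 12.
By inclusion–exclusion the count is 190 − 187 + 12 = 15.

15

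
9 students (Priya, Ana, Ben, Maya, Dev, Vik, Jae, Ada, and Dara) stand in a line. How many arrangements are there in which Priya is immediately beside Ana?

80640

Glue Priya and Ana into one block (2 internal orders), leaving 8 units to arrange in a row.
That gives 2 × 8! = 2 × 40320 = 80640.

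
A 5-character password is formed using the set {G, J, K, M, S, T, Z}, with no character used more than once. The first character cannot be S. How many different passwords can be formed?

The first character has 7−1 = 6 choices (anything except S).
The remaining 4 characters are filled from the other 6 symbols without repetition: 6 × 5 × 4 × 3 = 360.
Total: 6 × 360 = 2160.

2160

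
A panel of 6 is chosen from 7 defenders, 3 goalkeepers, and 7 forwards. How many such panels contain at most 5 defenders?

Split by how many defenders are chosen (0 through 5).
Sum: C(7,0)·C(10,6) + C(7,1)·C(10,5) + C(7,2)·C(10,4) + C(7,3)·C(10,3) + C(7,4)·C(10,2) + C(7,5)·C(10,1) = 210 + 1764 + 4410 + 4200 + 1575 + 210 = 12369.

12369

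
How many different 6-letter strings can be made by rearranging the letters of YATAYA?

60

The 6 letters of YATAYA have repeats: A appearing 3 times and Y appearing twice.
The number of distinct arrangements is 6!/(3!·2!) = 720/12 = 60.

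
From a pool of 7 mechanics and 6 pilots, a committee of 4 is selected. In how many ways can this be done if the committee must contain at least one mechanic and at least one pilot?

665

With no constraint there are C(13,4) = 715 possible selections.
Selections missing a whole group: no mechanics → C(6,4) = 15; no pilots → C(7,4) = 35.
Both groups omitted at once is impossible, so 715 − 50 = 665.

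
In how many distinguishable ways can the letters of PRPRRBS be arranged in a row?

420

The 7 letters of PRPRRBS have repeats: P appearing twice and R appearing 3 times.
The number of distinct arrangements is 7!/(3!·2!) = 5040/12 = 420.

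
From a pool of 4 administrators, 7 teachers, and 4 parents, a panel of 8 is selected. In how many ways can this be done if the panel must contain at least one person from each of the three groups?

6104

Total 8-person selections from all 15: C(15,8) = 6435.
Subtract selections that omit an entire group: no administrators → C(11,8) = 165; no teachers → C(8,8) = 1; no parents → C(11,8) = 165.
Add back selections omitting two groups (i.e. drawn from a single group): C(4,8) + C(7,8) + C(4,8) = 0.
By inclusion–exclusion: 6435 − 331 + 0 = 6104.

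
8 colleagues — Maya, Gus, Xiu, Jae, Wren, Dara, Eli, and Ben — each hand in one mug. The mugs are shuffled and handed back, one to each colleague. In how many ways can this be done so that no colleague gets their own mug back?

14833

Let Aᵢ be the assignments in which colleague i gets their own mug. We want the size of the complement of A₁∪…∪A_8.
By inclusion–exclusion this is Σ_{j=0}^{8} (−1)^j C(8,j)·(8−j)!.
Computing: 40320 − 40320 + 20160 − 6720 + 1680 − 336 + 56 − 8 + 1 = 14833.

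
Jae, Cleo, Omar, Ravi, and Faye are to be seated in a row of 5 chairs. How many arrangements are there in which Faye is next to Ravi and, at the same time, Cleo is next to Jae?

24

Treat {Faye,Ravi} as one block (2 orders) and {Cleo,Jae} as another (2 orders).
That leaves 3 units to arrange: 2 × 2 × 3! = 4 × 6 = 24.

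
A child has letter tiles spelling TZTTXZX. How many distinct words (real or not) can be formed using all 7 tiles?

210

The 7 letters of TZTTXZX have repeats: T appearing 3 times, X appearing twice, and Z appearing twice.
So there are 7! / (3!·2!·2!) = 210 distinguishable arrangements.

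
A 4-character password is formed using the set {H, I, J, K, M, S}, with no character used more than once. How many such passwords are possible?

This is a permutation of 4 out of 6: P(6,4) = 6!/2!.
That product is 6 × 5 × 4 × 3 = 360.

360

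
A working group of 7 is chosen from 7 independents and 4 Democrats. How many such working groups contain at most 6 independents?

329

Split by how many independents are chosen (0 through 6).
Sum: C(7,0)·C(4,7) + C(7,1)·C(4,6) + C(7,2)·C(4,5) + C(7,3)·C(4,4) + C(7,4)·C(4,3) + C(7,5)·C(4,2) + C(7,6)·C(4,1) = 0 + 0 + 0 + 35 + 140 + 126 + 28 = 329.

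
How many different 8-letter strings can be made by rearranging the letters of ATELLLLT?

Letter multiplicities in ATELLLLT: A×1, E×1, L×4, T×2.
So there are 8! / (4!·2!) = 840 distinguishable arrangements.

840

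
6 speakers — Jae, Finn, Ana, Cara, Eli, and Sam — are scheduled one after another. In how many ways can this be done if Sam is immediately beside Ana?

Glue Sam and Ana into one block (2 internal orders), leaving 5 units to arrange in a row.
That gives 2 × 5! = 2 × 120 = 240.

240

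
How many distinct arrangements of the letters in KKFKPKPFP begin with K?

560

Fix K in the first position and arrange the remaining 8 letters.
Those 8 letters have F appearing twice, K appearing 3 times, and P appearing 3 times, giving (8)!/(3!·3!·2!) = 560.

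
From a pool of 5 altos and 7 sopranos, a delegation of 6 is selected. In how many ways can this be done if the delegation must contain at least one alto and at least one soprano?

Total 6-person selections from all 12: C(12,6) = 924.
Selections missing a whole group: no altos → C(7,6) = 7; no sopranos → C(5,6) = 0.
Both groups omitted at once is impossible, so 924 − 7 = 917.

917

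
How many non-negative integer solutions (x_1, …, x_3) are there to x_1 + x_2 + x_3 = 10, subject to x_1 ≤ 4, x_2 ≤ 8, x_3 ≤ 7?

36

Without the upper bounds there are C(12,2) = 66 ways to split 10 among 3 variables.
Subtract solutions that violate a single cap (substitute x_i' = x_i − (cap_i+1)): x_1 ≥ 5 gives C(7,2) = 21; x_2 ≥ 9 gives C(3,2) = 3; x_3 ≥ 8 gives C(4,2) = 6. Together 30.
No two caps can be exceeded simultaneously, so the pair terms are all 0.
By inclusion–exclusion the count is 66 − 30 + 0 = 36.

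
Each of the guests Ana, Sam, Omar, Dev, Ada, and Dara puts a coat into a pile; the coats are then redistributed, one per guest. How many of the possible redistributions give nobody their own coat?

265

Count assignments avoiding every fixed point. For any j of the 6 guests fixed to their own coat, the other 6−j can be arranged in (6−j)! ways.
By inclusion–exclusion this is Σ_{j=0}^{6} (−1)^j C(6,j)·(6−j)!.
Computing: 720 − 720 + 360 − 120 + 30 − 6 + 1 = 265.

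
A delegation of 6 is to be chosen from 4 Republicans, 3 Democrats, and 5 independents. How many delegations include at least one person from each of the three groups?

805

With no constraint there are C(12,6) = 924 possible selections.
Selections missing a whole group: no Republicans → C(8,6) = 28; no Democrats → C(9,6) = 84; no independents → C(7,6) = 7.
Add back selections omitting two groups (i.e. drawn from a single group): C(4,6) + C(3,6) + C(5,6) = 0.
By inclusion–exclusion: 924 − 119 + 0 = 805.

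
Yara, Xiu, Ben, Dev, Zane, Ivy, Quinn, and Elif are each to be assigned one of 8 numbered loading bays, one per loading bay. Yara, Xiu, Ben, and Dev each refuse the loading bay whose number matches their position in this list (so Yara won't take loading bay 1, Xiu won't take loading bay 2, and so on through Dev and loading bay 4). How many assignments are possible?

24024

Let Aᵢ (for 1 ≤ i ≤ 4) be the placements that put person i in their forbidden loading bay. Any j of these fix j positions, leaving (8−j)! ways to fill the rest, and there are C(4,j) ways to pick which j.
By inclusion–exclusion, the number of valid placements is Σ_{j=0}^{4} (−1)^j C(4,j)·(8−j)!.
Computing: 40320 − 20160 + 4320 − 480 + 24 = 24024.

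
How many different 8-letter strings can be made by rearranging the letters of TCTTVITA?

1680

TCTTVITA has 8 letters with T appearing 4 times.
Dividing 8! = 40320 by 4! = 24 for the repeated letters gives 1680.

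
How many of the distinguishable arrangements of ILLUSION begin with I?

With the first slot taken by I, it remains to arrange the other 7 letters (LLUSION).
Those 7 letters have L appearing twice, giving (7)!/(2!) = 2520.

2520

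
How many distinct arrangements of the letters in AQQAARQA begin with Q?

With the first slot taken by Q, it remains to arrange the other 7 letters (AQAARQA).
Those 7 letters have A appearing 4 times and Q appearing twice, giving (7)!/(4!·2!) = 105.

105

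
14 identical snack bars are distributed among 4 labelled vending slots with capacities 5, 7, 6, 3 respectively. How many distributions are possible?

95

Ignoring the caps, the number of non-negative solutions to x_1+…+x_4 = 14 is C(17,3) = 680.
Subtract solutions that violate a single cap (substitute x_i' = x_i − (cap_i+1)): x_1 ≥ 6 gives C(11,3) = 165; x_2 ≥ 8 gives C(9,3) = 84; x_3 ≥ 7 gives C(10,3) = 120; x_4 ≥ 4 gives C(13,3) = 286. Together 655.
Add back pairs where two caps are both exceeded: 1 + 4 + 35 + 0 + 10 + 20 = 70.
By inclusion–exclusion the count is 680 − 655 + 70 = 95.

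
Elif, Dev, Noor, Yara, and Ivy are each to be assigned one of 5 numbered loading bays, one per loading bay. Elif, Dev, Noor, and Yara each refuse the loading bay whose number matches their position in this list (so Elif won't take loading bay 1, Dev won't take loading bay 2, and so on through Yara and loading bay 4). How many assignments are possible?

53

Let Aᵢ (for 1 ≤ i ≤ 4) be the placements that put person i in their forbidden loading bay. Any j of these fix j positions, leaving (5−j)! ways to fill the rest, and there are C(4,j) ways to pick which j.
By inclusion–exclusion, the number of valid placements is Σ_{j=0}^{4} (−1)^j C(4,j)·(5−j)!.
Computing: 120 − 96 + 36 − 8 + 1 = 53.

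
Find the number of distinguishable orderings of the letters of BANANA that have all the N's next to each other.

Treat the 2 copies of N as a single block. The multiset to arrange is then {NN, A, A, A, B}, 5 items in all.
That gives (5)!/(3!) = 20 arrangements.

20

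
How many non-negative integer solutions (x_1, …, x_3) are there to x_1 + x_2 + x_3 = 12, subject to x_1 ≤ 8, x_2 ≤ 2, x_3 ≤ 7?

Without the upper bounds there are C(14,2) = 91 ways to split 12 among 3 variables.
Subtract solutions that violate a single cap (substitute x_i' = x_i − (cap_i+1)): x_1 ≥ 9 gives C(5,2) = 10; x_2 ≥ 3 gives C(11,2) = 55; x_3 ≥ 8 gives C(6,2) = 15. Together 80.
Add back pairs where two caps are both exceeded: 1 + 0 + 3 = 4.
By inclusion–exclusion the count is 91 − 80 + 4 = 15.

15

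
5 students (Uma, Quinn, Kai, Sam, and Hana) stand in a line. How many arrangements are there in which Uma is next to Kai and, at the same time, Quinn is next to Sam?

Treat {Uma,Kai} as one block (2 orders) and {Quinn,Sam} as another (2 orders).
That leaves 3 units to arrange: 2 × 2 × 3! = 4 × 6 = 24.

24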